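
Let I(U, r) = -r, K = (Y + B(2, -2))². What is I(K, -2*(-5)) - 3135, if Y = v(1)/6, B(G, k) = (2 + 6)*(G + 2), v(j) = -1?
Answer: -3145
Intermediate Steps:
B(G, k) = 16 + 8*G (B(G, k) = 8*(2 + G) = 16 + 8*G)
Y = -⅙ (Y = -1/6 = -1*⅙ = -⅙ ≈ -0.16667)
K = 36481/36 (K = (-⅙ + (16 + 8*2))² = (-⅙ + (16 + 16))² = (-⅙ + 32)² = (191/6)² = 36481/36 ≈ 1013.4)
I(K, -2*(-5)) - 3135 = -(-2)*(-5) - 3135 = -1*10 - 3135 = -10 - 3135 = -3145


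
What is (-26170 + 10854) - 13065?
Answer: -28381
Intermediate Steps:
(-26170 + 10854) - 13065 = -15316 - 13065 = -28381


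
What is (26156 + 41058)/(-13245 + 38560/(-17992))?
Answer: -151164286/29792825 ≈ -5.0738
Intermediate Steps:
(26156 + 41058)/(-13245 + 38560/(-17992)) = 67214/(-13245 + 38560*(-1/17992)) = 67214/(-13245 - 4820/2249) = 67214/(-29792825/2249) = 67214*(-2249/29792825) = -151164286/29792825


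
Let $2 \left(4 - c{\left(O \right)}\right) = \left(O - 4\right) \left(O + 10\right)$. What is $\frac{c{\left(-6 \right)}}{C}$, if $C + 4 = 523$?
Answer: $\frac{8}{173} \approx 0.046243$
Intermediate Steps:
$C = 519$ ($C = -4 + 523 = 519$)
$c{\left(O \right)} = 4 - \frac{\left(-4 + O\right) \left(10 + O\right)}{2}$ ($c{\left(O \right)} = 4 - \frac{\left(O - 4\right) \left(O + 10\right)}{2} = 4 - \frac{\left(-4 + O\right) \left(10 + O\right)}{2}$)
$\frac{c{\left(-6 \right)}}{C} = \frac{24 - -18 - \frac{\left(-6\right)^{2}}{2}}{519} = \left(24 + 18 - 18\right) \frac{1}{519} = 24 \cdot \frac{1}{519} = \frac{8}{173}$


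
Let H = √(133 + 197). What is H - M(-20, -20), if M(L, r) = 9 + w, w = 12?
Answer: -21 + √330 ≈ -2.8341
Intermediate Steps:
M(L, r) = 21 (M(L, r) = 9 + 12 = 21)
H = √330 ≈ 18.166
H - M(-20, -20) = √330 - 1*21 = √330 - 21 = -21 + √330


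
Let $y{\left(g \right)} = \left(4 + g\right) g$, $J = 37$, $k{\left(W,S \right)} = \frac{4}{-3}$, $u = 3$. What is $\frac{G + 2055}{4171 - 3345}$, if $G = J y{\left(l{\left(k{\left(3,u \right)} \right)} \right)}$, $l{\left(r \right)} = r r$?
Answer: $\frac{28177}{9558} \approx 2.948$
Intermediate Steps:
$k{\left(W,S \right)} = - \frac{4}{3}$ ($k{\left(W,S \right)} = 4 \left(- \frac{1}{3}\right) = - \frac{4}{3}$)
$l{\left(r \right)} = r^{2}$
$y{\left(g \right)} = g \left(4 + g\right)$
$G = \frac{30784}{81}$ ($G = 37 \left(- \frac{4}{3}\right)^{2} \left(4 + \left(- \frac{4}{3}\right)^{2}\right) = 37 \frac{16 \left(4 + \frac{16}{9}\right)}{9} = 37 \cdot \frac{16}{9} \cdot \frac{52}{9} = 37 \cdot \frac{832}{81} = \frac{30784}{81} \approx 380.05$)
$\frac{G + 2055}{4171 - 3345} = \frac{\frac{30784}{81} + 2055}{4171 - 3345} = \frac{197239}{81 \cdot 826} = \frac{197239}{81} \cdot \frac{1}{826} = \frac{28177}{9558}$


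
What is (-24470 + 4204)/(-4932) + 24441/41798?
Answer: 120952660/25768467 ≈ 4.6938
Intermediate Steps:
(-24470 + 4204)/(-4932) + 24441/41798 = -20266*(-1/4932) + 24441*(1/41798) = 10133/2466 + 24441/41798 = 120952660/25768467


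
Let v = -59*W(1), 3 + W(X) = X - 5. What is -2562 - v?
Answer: -2975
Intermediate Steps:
W(X) = -8 + X (W(X) = -3 + (X - 5) = -3 + (-5 + X) = -8 + X)
v = 413 (v = -59*(-8 + 1) = -59*(-7) = 413)
-2562 - v = -2562 - 1*413 = -2562 - 413 = -2975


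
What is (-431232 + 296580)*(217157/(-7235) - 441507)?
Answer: 430148547704904/7235 ≈ 5.9454e+10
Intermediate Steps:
(-431232 + 296580)*(217157/(-7235) - 441507) = -134652*(217157*(-1/7235) - 441507) = -134652*(-217157/7235 - 441507) = -134652*(-3194520302/7235) = 430148547704904/7235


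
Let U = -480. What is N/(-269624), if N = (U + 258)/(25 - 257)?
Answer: -111/31276384 ≈ -3.5490e-6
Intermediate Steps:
N = 111/116 (N = (-480 + 258)/(25 - 257) = -222/(-232) = -222*(-1/232) = 111/116 ≈ 0.95690)
N/(-269624) = (111/116)/(-269624) = (111/116)*(-1/269624) = -111/31276384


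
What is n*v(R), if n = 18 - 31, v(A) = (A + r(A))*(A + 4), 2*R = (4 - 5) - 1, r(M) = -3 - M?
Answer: 117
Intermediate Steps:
R = -1 (R = ((4 - 5) - 1)/2 = (-1 - 1)/2 = (½)*(-2) = -1)
v(A) = -12 - 3*A (v(A) = (A + (-3 - A))*(A + 4) = -3*(4 + A) = -12 - 3*A)
n = -13
n*v(R) = -13*(-12 - 3*(-1)) = -13*(-12 + 3) = -13*(-9) = 117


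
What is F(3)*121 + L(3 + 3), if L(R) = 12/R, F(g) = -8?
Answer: -966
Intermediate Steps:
F(3)*121 + L(3 + 3) = -8*121 + 12/(3 + 3) = -968 + 12/6 = -968 + 12*(⅙) = -968 + 2 = -966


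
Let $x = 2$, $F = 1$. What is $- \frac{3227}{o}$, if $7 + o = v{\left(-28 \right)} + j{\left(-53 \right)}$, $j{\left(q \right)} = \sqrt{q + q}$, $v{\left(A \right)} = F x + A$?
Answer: $\frac{106491}{1195} + \frac{3227 i \sqrt{106}}{1195} \approx 89.114 + 27.803 i$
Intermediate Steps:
$v{\left(A \right)} = 2 + A$ ($v{\left(A \right)} = 1 \cdot 2 + A = 2 + A$)
$j{\left(q \right)} = \sqrt{2} \sqrt{q}$ ($j{\left(q \right)} = \sqrt{2 q} = \sqrt{2} \sqrt{q}$)
$o = -33 + i \sqrt{106}$ ($o = -7 + \left(\left(2 - 28\right) + \sqrt{2} \sqrt{-53}\right) = -7 - \left(26 - \sqrt{2} i \sqrt{53}\right) = -7 - \left(26 - i \sqrt{106}\right) = -33 + i \sqrt{106} \approx -33.0 + 10.296 i$)
$- \frac{3227}{o} = - \frac{3227}{-33 + i \sqrt{106}}$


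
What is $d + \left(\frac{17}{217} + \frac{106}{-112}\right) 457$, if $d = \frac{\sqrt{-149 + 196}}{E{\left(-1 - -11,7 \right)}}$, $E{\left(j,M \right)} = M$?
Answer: $- \frac{688699}{1736} + \frac{\sqrt{47}}{7} \approx -395.74$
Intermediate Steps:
$d = \frac{\sqrt{47}}{7}$ ($d = \frac{\sqrt{-149 + 196}}{7} = \sqrt{47} \cdot \frac{1}{7} = \frac{\sqrt{47}}{7} \approx 0.97938$)
$d + \left(\frac{17}{217} + \frac{106}{-112}\right) 457 = \frac{\sqrt{47}}{7} + \left(\frac{17}{217} + \frac{106}{-112}\right) 457 = \frac{\sqrt{47}}{7} + \left(17 \cdot \frac{1}{217} + 106 \left(- \frac{1}{112}\right)\right) 457 = \frac{\sqrt{47}}{7} + \left(\frac{17}{217} - \frac{53}{56}\right) 457 = \frac{\sqrt{47}}{7} - \frac{688699}{1736} = - \frac{688699}{1736} + \frac{\sqrt{47}}{7}$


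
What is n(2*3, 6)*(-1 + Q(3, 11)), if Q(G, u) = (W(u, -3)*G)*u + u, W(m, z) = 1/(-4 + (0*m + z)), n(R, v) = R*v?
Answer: 1332/7 ≈ 190.29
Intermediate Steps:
W(m, z) = 1/(-4 + z) (W(m, z) = 1/(-4 + (0 + z)) = 1/(-4 + z))
Q(G, u) = u - G*u/7 (Q(G, u) = (G/(-4 - 3))*u + u = (G/(-7))*u + u = (-G/7)*u + u = -G*u/7 + u = u - G*u/7)
n(2*3, 6)*(-1 + Q(3, 11)) = ((2*3)*6)*(-1 + (⅐)*11*(7 - 1*3)) = (6*6)*(-1 + (⅐)*11*(7 - 3)) = 36*(-1 + (⅐)*11*4) = 36*(-1 + 44/7) = 36*(37/7) = 1332/7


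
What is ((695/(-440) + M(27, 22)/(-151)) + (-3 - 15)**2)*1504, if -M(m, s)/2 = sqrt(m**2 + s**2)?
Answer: 5334124/11 + 3008*sqrt(1213)/151 ≈ 4.8561e+5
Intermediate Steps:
M(m, s) = -2*sqrt(m**2 + s**2)
((695/(-440) + M(27, 22)/(-151)) + (-3 - 15)**2)*1504 = ((695/(-440) - 2*sqrt(27**2 + 22**2)/(-151)) + (-3 - 15)**2)*1504 = ((695*(-1/440) - 2*sqrt(729 + 484)*(-1/151)) + (-18)**2)*1504 = ((-139/88 - 2*sqrt(1213)*(-1/151)) + 324)*1504 = ((-139/88 + 2*sqrt(1213)/151) + 324)*1504 = (28373/88 + 2*sqrt(1213)/151)*1504 = 5334124/11 + 3008*sqrt(1213)/151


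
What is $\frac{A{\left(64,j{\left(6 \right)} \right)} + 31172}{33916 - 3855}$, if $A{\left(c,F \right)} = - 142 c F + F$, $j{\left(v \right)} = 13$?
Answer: $- \frac{86959}{30061} \approx -2.8927$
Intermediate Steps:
$A{\left(c,F \right)} = F - 142 F c$ ($A{\left(c,F \right)} = - 142 F c + F = F - 142 F c$)
$\frac{A{\left(64,j{\left(6 \right)} \right)} + 31172}{33916 - 3855} = \frac{13 \left(1 - 9088\right) + 31172}{33916 - 3855} = \frac{13 \left(1 - 9088\right) + 31172}{30061} = \left(13 \left(-9087\right) + 31172\right) \frac{1}{30061} = \left(-118131 + 31172\right) \frac{1}{30061} = \left(-86959\right) \frac{1}{30061} = - \frac{86959}{30061}$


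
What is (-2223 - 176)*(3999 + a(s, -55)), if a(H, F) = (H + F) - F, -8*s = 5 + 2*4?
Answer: -76717621/8 ≈ -9.5897e+6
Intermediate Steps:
s = -13/8 (s = -(5 + 2*4)/8 = -(5 + 8)/8 = -⅛*13 = -13/8 ≈ -1.6250)
a(H, F) = H (a(H, F) = (F + H) - F = H)
(-2223 - 176)*(3999 + a(s, -55)) = (-2223 - 176)*(3999 - 13/8) = -2399*31979/8 = -76717621/8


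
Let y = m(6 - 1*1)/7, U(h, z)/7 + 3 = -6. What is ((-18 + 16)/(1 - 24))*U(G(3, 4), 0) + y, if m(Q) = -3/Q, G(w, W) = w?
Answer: -4479/805 ≈ -5.5640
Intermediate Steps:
U(h, z) = -63 (U(h, z) = -21 + 7*(-6) = -21 - 42 = -63)
y = -3/35 (y = -3/(6 - 1*1)/7 = -3/(6 - 1)*(⅐) = -3/5*(⅐) = -3*⅕*(⅐) = -⅗*⅐ = -3/35 ≈ -0.085714)
((-18 + 16)/(1 - 24))*U(G(3, 4), 0) + y = ((-18 + 16)/(1 - 24))*(-63) - 3/35 = -2/(-23)*(-63) - 3/35 = -2*(-1/23)*(-63) - 3/35 = (2/23)*(-63) - 3/35 = -126/23 - 3/35 = -4479/805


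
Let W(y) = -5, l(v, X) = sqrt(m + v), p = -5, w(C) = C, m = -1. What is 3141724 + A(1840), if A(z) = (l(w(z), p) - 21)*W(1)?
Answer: 3141829 - 5*sqrt(1839) ≈ 3.1416e+6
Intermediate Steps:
l(v, X) = sqrt(-1 + v)
A(z) = 105 - 5*sqrt(-1 + z) (A(z) = (sqrt(-1 + z) - 21)*(-5) = (-21 + sqrt(-1 + z))*(-5) = 105 - 5*sqrt(-1 + z))
3141724 + A(1840) = 3141724 + (105 - 5*sqrt(-1 + 1840)) = 3141724 + (105 - 5*sqrt(1839)) = 3141829 - 5*sqrt(1839)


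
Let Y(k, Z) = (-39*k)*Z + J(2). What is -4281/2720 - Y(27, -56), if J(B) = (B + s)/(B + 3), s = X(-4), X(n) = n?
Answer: -160396153/2720 ≈ -58969.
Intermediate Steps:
s = -4
J(B) = (-4 + B)/(3 + B) (J(B) = (B - 4)/(B + 3) = (-4 + B)/(3 + B))
Y(k, Z) = -⅖ - 39*Z*k (Y(k, Z) = (-39*k)*Z + (-4 + 2)/(3 + 2) = -39*Z*k - 2/5 = -39*Z*k + (⅕)*(-2) = -39*Z*k - ⅖ = -⅖ - 39*Z*k)
-4281/2720 - Y(27, -56) = -4281/2720 - (-⅖ - 39*(-56)*27) = -4281*1/2720 - (-⅖ + 58968) = -4281/2720 - 1*294838/5 = -4281/2720 - 294838/5 = -160396153/2720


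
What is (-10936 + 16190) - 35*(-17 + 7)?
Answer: 5604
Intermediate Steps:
(-10936 + 16190) - 35*(-17 + 7) = 5254 - 35*(-10) = 5254 + 350 = 5604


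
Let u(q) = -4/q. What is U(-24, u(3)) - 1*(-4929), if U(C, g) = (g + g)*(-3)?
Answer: 4937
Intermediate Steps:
U(C, g) = -6*g (U(C, g) = (2*g)*(-3) = -6*g)
U(-24, u(3)) - 1*(-4929) = -(-24)/3 - 1*(-4929) = -(-24)/3 + 4929 = -6*(-4/3) + 4929 = 8 + 4929 = 4937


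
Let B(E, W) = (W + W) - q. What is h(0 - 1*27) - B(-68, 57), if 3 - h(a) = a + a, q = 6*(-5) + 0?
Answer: -87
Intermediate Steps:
q = -30 (q = -30 + 0 = -30)
h(a) = 3 - 2*a (h(a) = 3 - (a + a) = 3 - 2*a)
B(E, W) = 30 + 2*W (B(E, W) = (W + W) - 1*(-30) = 2*W + 30 = 30 + 2*W)
h(0 - 1*27) - B(-68, 57) = (3 - 2*(0 - 1*27)) - (30 + 2*57) = (3 - 2*(0 - 27)) - (30 + 114) = (3 - 2*(-27)) - 1*144 = (3 + 54) - 144 = 57 - 144 = -87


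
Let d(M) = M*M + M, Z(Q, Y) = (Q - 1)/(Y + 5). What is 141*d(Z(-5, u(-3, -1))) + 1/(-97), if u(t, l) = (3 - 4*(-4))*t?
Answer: 1189223/65572 ≈ 18.136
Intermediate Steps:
u(t, l) = 19*t (u(t, l) = (3 + 16)*t = 19*t)
Z(Q, Y) = (-1 + Q)/(5 + Y)
d(M) = M + M**2 (d(M) = M**2 + M = M + M**2)
141*d(Z(-5, u(-3, -1))) + 1/(-97) = 141*(((-1 - 5)/(5 + 19*(-3)))*(1 + (-1 - 5)/(5 + 19*(-3)))) + 1/(-97) = 141*((-6/(5 - 57))*(1 - 6/(5 - 57))) - 1/97 = 141*((-6/(-52))*(1 - 6/(-52))) - 1/97 = 141*((-1/52*(-6))*(1 - 1/52*(-6))) - 1/97 = 141*(3*(1 + 3/26)/26) - 1/97 = 141*((3/26)*(29/26)) - 1/97 = 141*(87/676) - 1/97 = 12267/676 - 1/97 = 1189223/65572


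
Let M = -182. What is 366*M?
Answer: -66612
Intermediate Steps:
366*M = 366*(-182) = -66612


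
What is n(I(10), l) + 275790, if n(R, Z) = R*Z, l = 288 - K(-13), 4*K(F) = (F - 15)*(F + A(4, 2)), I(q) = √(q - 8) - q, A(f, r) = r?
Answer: 273680 + 211*√2 ≈ 2.7398e+5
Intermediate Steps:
I(q) = √(-8 + q) - q
K(F) = (-15 + F)*(2 + F)/4 (K(F) = ((F - 15)*(F + 2))/4 = ((-15 + F)*(2 + F))/4 = (-15 + F)*(2 + F)/4)
l = 211 (l = 288 - (-15/2 - 13/4*(-13) + (¼)*(-13)²) = 288 - (-15/2 + 169/4 + (¼)*169) = 288 - (-15/2 + 169/4 + 169/4) = 288 - 1*77 = 288 - 77 = 211)
n(I(10), l) + 275790 = (√(-8 + 10) - 1*10)*211 + 275790 = (√2 - 10)*211 + 275790 = (-10 + √2)*211 + 275790 = (-2110 + 211*√2) + 275790 = 273680 + 211*√2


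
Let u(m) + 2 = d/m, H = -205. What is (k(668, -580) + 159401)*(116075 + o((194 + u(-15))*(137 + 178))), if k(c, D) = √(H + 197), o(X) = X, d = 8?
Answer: 28116264187 + 352774*I*√2 ≈ 2.8116e+10 + 4.989e+5*I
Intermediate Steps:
u(m) = -2 + 8/m
k(c, D) = 2*I*√2 (k(c, D) = √(-205 + 197) = √(-8) = 2*I*√2)
(k(668, -580) + 159401)*(116075 + o((194 + u(-15))*(137 + 178))) = (2*I*√2 + 159401)*(116075 + (194 + (-2 + 8/(-15)))*(137 + 178)) = (159401 + 2*I*√2)*(116075 + (194 + (-2 + 8*(-1/15)))*315) = (159401 + 2*I*√2)*(116075 + (194 + (-2 - 8/15))*315) = (159401 + 2*I*√2)*(116075 + (194 - 38/15)*315) = (159401 + 2*I*√2)*(116075 + (2872/15)*315) = (159401 + 2*I*√2)*(116075 + 60312) = (159401 + 2*I*√2)*176387 = 28116264187 + 352774*I*√2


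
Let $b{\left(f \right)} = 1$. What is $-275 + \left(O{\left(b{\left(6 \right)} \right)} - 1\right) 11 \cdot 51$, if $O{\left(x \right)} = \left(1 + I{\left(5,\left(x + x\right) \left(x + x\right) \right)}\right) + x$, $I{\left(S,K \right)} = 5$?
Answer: $3091$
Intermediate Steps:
$O{\left(x \right)} = 6 + x$ ($O{\left(x \right)} = \left(1 + 5\right) + x = 6 + x$)
$-275 + \left(O{\left(b{\left(6 \right)} \right)} - 1\right) 11 \cdot 51 = -275 + \left(\left(6 + 1\right) - 1\right) 11 \cdot 51 = -275 + \left(7 - 1\right) 11 \cdot 51 = -275 + 6 \cdot 11 \cdot 51 = -275 + 66 \cdot 51 = -275 + 3366 = 3091$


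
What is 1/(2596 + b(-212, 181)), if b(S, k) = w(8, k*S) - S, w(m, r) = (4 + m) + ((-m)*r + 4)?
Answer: 1/309800 ≈ 3.2279e-6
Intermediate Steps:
w(m, r) = 8 + m - m*r (w(m, r) = (4 + m) + (-m*r + 4) = (4 + m) + (4 - m*r) = 8 + m - m*r)
b(S, k) = 16 - S - 8*S*k (b(S, k) = (8 + 8 - 1*8*k*S) - S = (8 + 8 - 1*8*S*k) - S = (8 + 8 - 8*S*k) - S = (16 - 8*S*k) - S = 16 - S - 8*S*k)
1/(2596 + b(-212, 181)) = 1/(2596 + (16 - 1*(-212) - 8*(-212)*181)) = 1/(2596 + (16 + 212 + 306976)) = 1/(2596 + 307204) = 1/309800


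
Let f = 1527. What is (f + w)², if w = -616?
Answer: 829921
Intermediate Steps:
(f + w)² = (1527 - 616)² = 911² = 829921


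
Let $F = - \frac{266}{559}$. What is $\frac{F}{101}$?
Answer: $- \frac{266}{56459} \approx -0.0047114$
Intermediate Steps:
$F = - \frac{266}{559}$ ($F = \left(-266\right) \frac{1}{559} = - \frac{266}{559} \approx -0.47585$)
$\frac{F}{101} = - \frac{266}{559 \cdot 101} = \left(- \frac{266}{559}\right) \frac{1}{101} = - \frac{266}{56459}$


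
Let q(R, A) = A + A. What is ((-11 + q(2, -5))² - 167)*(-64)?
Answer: -17536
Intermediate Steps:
q(R, A) = 2*A
((-11 + q(2, -5))² - 167)*(-64) = ((-11 + 2*(-5))² - 167)*(-64) = ((-11 - 10)² - 167)*(-64) = ((-21)² - 167)*(-64) = (441 - 167)*(-64) = 274*(-64) = -17536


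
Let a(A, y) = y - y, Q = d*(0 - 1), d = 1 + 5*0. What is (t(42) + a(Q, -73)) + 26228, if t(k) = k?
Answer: 26270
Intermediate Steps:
d = 1 (d = 1 + 0 = 1)
Q = -1 (Q = 1*(0 - 1) = 1*(-1) = -1)
a(A, y) = 0
(t(42) + a(Q, -73)) + 26228 = (42 + 0) + 26228 = 42 + 26228 = 26270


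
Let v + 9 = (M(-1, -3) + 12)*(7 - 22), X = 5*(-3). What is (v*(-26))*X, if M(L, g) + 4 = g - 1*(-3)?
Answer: -50310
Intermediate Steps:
M(L, g) = -1 + g (M(L, g) = -4 + (g - 1*(-3)) = -4 + (g + 3) = -4 + (3 + g) = -1 + g)
X = -15
v = -129 (v = -9 + ((-1 - 3) + 12)*(7 - 22) = -9 + (-4 + 12)*(-15) = -9 + 8*(-15) = -9 - 120 = -129)
(v*(-26))*X = -129*(-26)*(-15) = 3354*(-15) = -50310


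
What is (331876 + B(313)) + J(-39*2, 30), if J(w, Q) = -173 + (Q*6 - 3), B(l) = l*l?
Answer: 429849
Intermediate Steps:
B(l) = l²
J(w, Q) = -176 + 6*Q (J(w, Q) = -173 + (6*Q - 3) = -173 + (-3 + 6*Q) = -176 + 6*Q)
(331876 + B(313)) + J(-39*2, 30) = (331876 + 313²) + (-176 + 6*30) = (331876 + 97969) + (-176 + 180) = 429845 + 4 = 429849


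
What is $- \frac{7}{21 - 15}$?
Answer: $- \frac{7}{6} \approx -1.1667$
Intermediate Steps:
$- \frac{7}{21 - 15} = - \frac{7}{6}$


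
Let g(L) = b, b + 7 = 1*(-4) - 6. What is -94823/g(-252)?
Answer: 94823/17 ≈ 5577.8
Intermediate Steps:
b = -17 (b = -7 + (1*(-4) - 6) = -7 + (-4 - 6) = -7 - 10 = -17)
g(L) = -17
-94823/g(-252) = -94823/(-17) = -94823*(-1/17) = 94823/17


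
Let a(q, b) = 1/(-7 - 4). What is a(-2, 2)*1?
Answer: -1/11 ≈ -0.090909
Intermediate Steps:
a(q, b) = -1/11 (a(q, b) = 1/(-11) = -1/11)
a(-2, 2)*1 = -1/11*1 = -1/11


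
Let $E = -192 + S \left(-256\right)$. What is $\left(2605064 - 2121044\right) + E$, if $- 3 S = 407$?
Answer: $\frac{1555676}{3} \approx 5.1856 \cdot 10^{5}$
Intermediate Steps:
$S = - \frac{407}{3}$ ($S = \left(- \frac{1}{3}\right) 407 = - \frac{407}{3} \approx -135.67$)
$E = \frac{103616}{3}$ ($E = -192 - - \frac{104192}{3} = -192 + \frac{104192}{3} = \frac{103616}{3} \approx 34539.0$)
$\left(2605064 - 2121044\right) + E = \left(2605064 - 2121044\right) + \frac{103616}{3} = 484020 + \frac{103616}{3} = \frac{1555676}{3}$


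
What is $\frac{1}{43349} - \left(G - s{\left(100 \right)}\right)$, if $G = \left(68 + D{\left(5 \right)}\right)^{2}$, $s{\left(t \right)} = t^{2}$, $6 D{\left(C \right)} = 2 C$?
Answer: $\frac{2007882340}{390141} \approx 5146.6$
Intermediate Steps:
$D{\left(C \right)} = \frac{C}{3}$ ($D{\left(C \right)} = \frac{2 C}{6} = \frac{C}{3}$)
$G = \frac{43681}{9}$ ($G = \left(68 + \frac{1}{3} \cdot 5\right)^{2} = \left(68 + \frac{5}{3}\right)^{2} = \left(\frac{209}{3}\right)^{2} = \frac{43681}{9} \approx 4853.4$)
$\frac{1}{43349} - \left(G - s{\left(100 \right)}\right) = \frac{1}{43349} + \left(100^{2} - \frac{43681}{9}\right) = \frac{1}{43349} + \left(10000 - \frac{43681}{9}\right) = \frac{1}{43349} + \frac{46319}{9} = \frac{2007882340}{390141}$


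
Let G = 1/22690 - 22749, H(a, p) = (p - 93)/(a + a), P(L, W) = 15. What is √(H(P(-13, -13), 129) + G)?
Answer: I*√11711388612890/22690 ≈ 150.82*I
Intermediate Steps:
H(a, p) = (-93 + p)/(2*a) (H(a, p) = (-93 + p)/((2*a)) = (-93 + p)*(1/(2*a)) = (-93 + p)/(2*a))
G = -516174809/22690 (G = 1/22690 - 22749 = -516174809/22690 ≈ -22749.)
√(H(P(-13, -13), 129) + G) = √((½)*(-93 + 129)/15 - 516174809/22690) = √((½)*(1/15)*36 - 516174809/22690) = √(6/5 - 516174809/22690) = √(-516147581/22690) = I*√11711388612890/22690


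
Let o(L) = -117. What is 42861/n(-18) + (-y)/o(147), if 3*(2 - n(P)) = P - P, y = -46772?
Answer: 4921193/234 ≈ 21031.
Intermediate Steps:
n(P) = 2 (n(P) = 2 - (P - P)/3 = 2 - ⅓*0 = 2 + 0 = 2)
42861/n(-18) + (-y)/o(147) = 42861/2 - 1*(-46772)/(-117) = 42861*(½) + 46772*(-1/117) = 42861/2 - 46772/117 = 4921193/234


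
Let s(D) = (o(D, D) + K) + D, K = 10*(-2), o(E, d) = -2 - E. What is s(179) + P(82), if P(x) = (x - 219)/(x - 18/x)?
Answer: -79383/3353 ≈ -23.675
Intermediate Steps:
K = -20
s(D) = -22 (s(D) = ((-2 - D) - 20) + D = (-22 - D) + D = -22)
P(x) = (-219 + x)/(x - 18/x)
s(179) + P(82) = -22 + 82*(-219 + 82)/(-18 + 82**2) = -22 + 82*(-137)/(-18 + 6724) = -22 + 82*(-137)/6706 = -22 + 82*(1/6706)*(-137) = -22 - 5617/3353 = -79383/3353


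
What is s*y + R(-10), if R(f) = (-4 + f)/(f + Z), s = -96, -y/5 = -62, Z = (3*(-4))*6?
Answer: -1220153/41 ≈ -29760.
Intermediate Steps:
Z = -72 (Z = -12*6 = -72)
y = 310 (y = -5*(-62) = 310)
R(f) = (-4 + f)/(-72 + f) (R(f) = (-4 + f)/(f - 72) = (-4 + f)/(-72 + f))
s*y + R(-10) = -96*310 + (-4 - 10)/(-72 - 10) = -29760 - 14/(-82) = -29760 - 1/82*(-14) = -29760 + 7/41 = -1220153/41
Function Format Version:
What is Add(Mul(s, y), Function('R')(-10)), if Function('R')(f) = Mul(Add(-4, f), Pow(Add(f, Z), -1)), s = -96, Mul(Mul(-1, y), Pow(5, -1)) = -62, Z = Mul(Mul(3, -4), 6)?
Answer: Rational(-1220153, 41) ≈ -29760.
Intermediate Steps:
Z = -72 (Z = Mul(-12, 6) = -72)
y = 310 (y = Mul(-5, -62) = 310)
Function('R')(f) = Mul(Pow(Add(-72, f), -1), Add(-4, f)) (Function('R')(f) = Mul(Add(-4, f), Pow(Add(f, -72), -1)) = Mul(Add(-4, f), Pow(Add(-72, f), -1)) = Mul(Pow(Add(-72, f), -1), Add(-4, f)))
Add(Mul(s, y), Function('R')(-10)) = Add(Mul(-96, 310), Mul(Pow(Add(-72, -10), -1), Add(-4, -10))) = Add(-29760, Mul(Pow(-82, -1), -14)) = Add(-29760, Mul(Rational(-1, 82), -14)) = Add(-29760, Rational(7, 41)) = Rational(-1220153, 41)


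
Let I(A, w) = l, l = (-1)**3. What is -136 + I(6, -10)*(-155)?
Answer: 19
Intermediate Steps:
l = -1
I(A, w) = -1
-136 + I(6, -10)*(-155) = -136 - 1*(-155) = -136 + 155 = 19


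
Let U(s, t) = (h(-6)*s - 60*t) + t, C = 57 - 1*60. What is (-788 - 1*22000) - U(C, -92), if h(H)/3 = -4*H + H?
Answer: -28054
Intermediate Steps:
h(H) = -9*H (h(H) = 3*(-4*H + H) = 3*(-3*H) = -9*H)
C = -3 (C = 57 - 60 = -3)
U(s, t) = -59*t + 54*s (U(s, t) = ((-9*(-6))*s - 60*t) + t = (54*s - 60*t) + t = (-60*t + 54*s) + t = -59*t + 54*s)
(-788 - 1*22000) - U(C, -92) = (-788 - 1*22000) - (-59*(-92) + 54*(-3)) = (-788 - 22000) - (5428 - 162) = -22788 - 1*5266 = -22788 - 5266 = -28054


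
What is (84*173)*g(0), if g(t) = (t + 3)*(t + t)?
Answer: 0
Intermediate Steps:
g(t) = 2*t*(3 + t) (g(t) = (3 + t)*(2*t) = 2*t*(3 + t))
(84*173)*g(0) = (84*173)*(2*0*(3 + 0)) = 14532*(2*0*3) = 14532*0 = 0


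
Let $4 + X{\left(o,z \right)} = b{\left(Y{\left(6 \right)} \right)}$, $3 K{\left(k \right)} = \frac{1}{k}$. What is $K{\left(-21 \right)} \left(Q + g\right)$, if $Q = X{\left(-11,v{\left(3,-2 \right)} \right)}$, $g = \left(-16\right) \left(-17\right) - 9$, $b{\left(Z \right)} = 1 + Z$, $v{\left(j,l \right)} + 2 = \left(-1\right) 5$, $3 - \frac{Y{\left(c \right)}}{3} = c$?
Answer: $- \frac{251}{63} \approx -3.9841$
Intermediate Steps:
$Y{\left(c \right)} = 9 - 3 c$
$v{\left(j,l \right)} = -7$ ($v{\left(j,l \right)} = -2 - 5 = -7$)
$K{\left(k \right)} = \frac{1}{3 k}$
$g = 263$ ($g = 272 - 9 = 263$)
$X{\left(o,z \right)} = -12$ ($X{\left(o,z \right)} = -4 + \left(1 + \left(9 - 18\right)\right) = -4 + \left(1 - 9\right) = -4 - 8 = -12$)
$Q = -12$
$K{\left(-21 \right)} \left(Q + g\right) = \frac{1}{3 \left(-21\right)} \left(-12 + 263\right) = \frac{1}{3} \left(- \frac{1}{21}\right) 251 = \left(- \frac{1}{63}\right) 251 = - \frac{251}{63}$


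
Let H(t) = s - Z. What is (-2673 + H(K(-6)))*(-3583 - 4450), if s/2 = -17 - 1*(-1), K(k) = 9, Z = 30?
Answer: 21970255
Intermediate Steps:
s = -32 (s = 2*(-17 - 1*(-1)) = 2*(-17 + 1) = 2*(-16) = -32)
H(t) = -62 (H(t) = -32 - 1*30 = -32 - 30 = -62)
(-2673 + H(K(-6)))*(-3583 - 4450) = (-2673 - 62)*(-3583 - 4450) = -2735*(-8033) = 21970255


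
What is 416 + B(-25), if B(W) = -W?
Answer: 441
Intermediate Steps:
416 + B(-25) = 416 - 1*(-25) = 416 + 25 = 441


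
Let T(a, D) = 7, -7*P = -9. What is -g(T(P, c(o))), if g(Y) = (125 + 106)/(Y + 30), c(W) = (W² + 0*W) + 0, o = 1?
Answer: -231/37 ≈ -6.2432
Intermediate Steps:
c(W) = W² (c(W) = (W² + 0) + 0 = W² + 0 = W²)
P = 9/7 (P = -⅐*(-9) = 9/7 ≈ 1.2857)
g(Y) = 231/(30 + Y)
-g(T(P, c(o))) = -231/(30 + 7) = -231/37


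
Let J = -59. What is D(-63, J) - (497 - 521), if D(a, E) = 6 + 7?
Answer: 37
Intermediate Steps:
D(a, E) = 13
D(-63, J) - (497 - 521) = 13 - (497 - 521) = 13 - 1*(-24) = 13 + 24 = 37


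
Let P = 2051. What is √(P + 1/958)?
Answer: √1882334922/958 ≈ 45.288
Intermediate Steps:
√(P + 1/958) = √(2051 + 1/958) = √(1964859/958) = √1882334922/958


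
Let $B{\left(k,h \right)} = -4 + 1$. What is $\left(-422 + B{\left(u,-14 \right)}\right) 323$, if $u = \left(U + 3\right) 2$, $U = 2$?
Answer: $-137275$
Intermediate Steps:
$u = 10$ ($u = \left(2 + 3\right) 2 = 5 \cdot 2 = 10$)
$B{\left(k,h \right)} = -3$
$\left(-422 + B{\left(u,-14 \right)}\right) 323 = \left(-422 - 3\right) 323 = \left(-425\right) 323 = -137275$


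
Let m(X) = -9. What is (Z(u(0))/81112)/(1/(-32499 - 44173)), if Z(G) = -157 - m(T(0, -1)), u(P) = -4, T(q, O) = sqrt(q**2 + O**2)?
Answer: 1418432/10139 ≈ 139.90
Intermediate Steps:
T(q, O) = sqrt(O**2 + q**2)
Z(G) = -148 (Z(G) = -157 - 1*(-9) = -157 + 9 = -148)
(Z(u(0))/81112)/(1/(-32499 - 44173)) = (-148/81112)/(1/(-32499 - 44173)) = (-148*1/81112)/(1/(-76672)) = -37/(20278*(-1/76672)) = -37/20278*(-76672) = 1418432/10139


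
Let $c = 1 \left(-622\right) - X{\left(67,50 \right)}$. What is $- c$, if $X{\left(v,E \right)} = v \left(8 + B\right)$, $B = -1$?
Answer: $1091$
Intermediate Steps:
$X{\left(v,E \right)} = 7 v$ ($X{\left(v,E \right)} = v \left(8 - 1\right) = v 7 = 7 v$)
$c = -1091$ ($c = 1 \left(-622\right) - 7 \cdot 67 = -622 - 469 = -1091$)
$- c = \left(-1\right) \left(-1091\right) = 1091$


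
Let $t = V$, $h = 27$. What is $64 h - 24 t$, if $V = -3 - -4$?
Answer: $1704$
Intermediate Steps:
$V = 1$ ($V = -3 + 4 = 1$)
$t = 1$
$64 h - 24 t = 64 \cdot 27 - 24 = 1728 - 24 = 1704$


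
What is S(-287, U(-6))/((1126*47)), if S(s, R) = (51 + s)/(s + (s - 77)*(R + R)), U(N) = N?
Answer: -118/107987341 ≈ -1.0927e-6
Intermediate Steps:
S(s, R) = (51 + s)/(s + 2*R*(-77 + s)) (S(s, R) = (51 + s)/(s + (-77 + s)*(2*R)) = (51 + s)/(s + 2*R*(-77 + s)))
S(-287, U(-6))/((1126*47)) = ((51 - 287)/(-287 - 154*(-6) + 2*(-6)*(-287)))/((1126*47)) = (-236/(-287 + 924 + 3444))/52922 = (-236/4081)*(1/52922) = ((1/4081)*(-236))*(1/52922) = -236/4081*1/52922 = -118/107987341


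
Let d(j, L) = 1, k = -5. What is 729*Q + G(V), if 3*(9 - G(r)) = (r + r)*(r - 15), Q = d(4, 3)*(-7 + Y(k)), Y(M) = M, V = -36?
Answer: -9963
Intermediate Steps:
Q = -12 (Q = 1*(-7 - 5) = 1*(-12) = -12)
G(r) = 9 - 2*r*(-15 + r)/3 (G(r) = 9 - (r + r)*(r - 15)/3 = 9 - 2*r*(-15 + r)/3)
729*Q + G(V) = 729*(-12) + (9 + 10*(-36) - ⅔*(-36)²) = -8748 + (9 - 360 - ⅔*1296) = -8748 + (9 - 360 - 864) = -8748 - 1215 = -9963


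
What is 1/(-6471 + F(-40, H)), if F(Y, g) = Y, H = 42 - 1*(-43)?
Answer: -1/6511 ≈ -0.00015359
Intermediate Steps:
H = 85 (H = 42 + 43 = 85)
1/(-6471 + F(-40, H)) = 1/(-6471 - 40) = 1/(-6511) = -1/6511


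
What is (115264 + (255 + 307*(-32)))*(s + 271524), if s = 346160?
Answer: 65286110380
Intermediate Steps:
(115264 + (255 + 307*(-32)))*(s + 271524) = (115264 + (255 + 307*(-32)))*(346160 + 271524) = (115264 + (255 - 9824))*617684 = (115264 - 9569)*617684 = 105695*617684 = 65286110380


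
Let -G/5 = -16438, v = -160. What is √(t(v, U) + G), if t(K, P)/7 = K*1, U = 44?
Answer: 11*√670 ≈ 284.73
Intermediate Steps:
t(K, P) = 7*K (t(K, P) = 7*(K*1) = 7*K)
G = 82190 (G = -5*(-16438) = 82190)
√(t(v, U) + G) = √(7*(-160) + 82190) = √(-1120 + 82190) = √81070 = 11*√670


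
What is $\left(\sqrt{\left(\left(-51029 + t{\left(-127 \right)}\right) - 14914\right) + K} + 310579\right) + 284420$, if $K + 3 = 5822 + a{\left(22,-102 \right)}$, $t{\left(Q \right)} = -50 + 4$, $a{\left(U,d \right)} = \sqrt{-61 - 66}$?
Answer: $594999 + \sqrt{-60170 + i \sqrt{127}} \approx 5.95 \cdot 10^{5} + 245.3 i$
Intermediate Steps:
$a{\left(U,d \right)} = i \sqrt{127}$ ($a{\left(U,d \right)} = \sqrt{-127} = i \sqrt{127}$)
$t{\left(Q \right)} = -46$
$K = 5819 + i \sqrt{127}$ ($K = -3 + \left(5822 + i \sqrt{127}\right) = 5819 + i \sqrt{127} \approx 5819.0 + 11.269 i$)
$\left(\sqrt{\left(\left(-51029 + t{\left(-127 \right)}\right) - 14914\right) + K} + 310579\right) + 284420 = \left(\sqrt{\left(\left(-51029 - 46\right) - 14914\right) + \left(5819 + i \sqrt{127}\right)} + 310579\right) + 284420 = \left(\sqrt{\left(-51075 - 14914\right) + \left(5819 + i \sqrt{127}\right)} + 310579\right) + 284420 = \left(\sqrt{-65989 + \left(5819 + i \sqrt{127}\right)} + 310579\right) + 284420 = \left(\sqrt{-60170 + i \sqrt{127}} + 310579\right) + 284420 = \left(310579 + \sqrt{-60170 + i \sqrt{127}}\right) + 284420 = 594999 + \sqrt{-60170 + i \sqrt{127}}$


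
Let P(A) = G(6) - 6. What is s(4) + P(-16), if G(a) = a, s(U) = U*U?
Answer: 16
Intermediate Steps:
s(U) = U²
P(A) = 0 (P(A) = 6 - 6 = 0)
s(4) + P(-16) = 4² + 0 = 16 + 0 = 16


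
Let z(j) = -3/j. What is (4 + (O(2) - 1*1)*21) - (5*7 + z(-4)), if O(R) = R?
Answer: -43/4 ≈ -10.750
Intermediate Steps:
(4 + (O(2) - 1*1)*21) - (5*7 + z(-4)) = (4 + (2 - 1*1)*21) - (5*7 - 3/(-4)) = (4 + (2 - 1)*21) - (35 - 3*(-1/4)) = (4 + 1*21) - (35 + 3/4) = (4 + 21) - 1*143/4 = 25 - 143/4 = -43/4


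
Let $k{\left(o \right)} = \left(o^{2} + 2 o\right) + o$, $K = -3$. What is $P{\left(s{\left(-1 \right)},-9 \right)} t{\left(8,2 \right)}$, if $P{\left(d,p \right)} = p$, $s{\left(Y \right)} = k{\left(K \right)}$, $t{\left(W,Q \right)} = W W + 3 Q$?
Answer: $-630$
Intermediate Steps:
$t{\left(W,Q \right)} = W^{2} + 3 Q$
$k{\left(o \right)} = o^{2} + 3 o$
$s{\left(Y \right)} = 0$ ($s{\left(Y \right)} = - 3 \left(3 - 3\right) = \left(-3\right) 0 = 0$)
$P{\left(s{\left(-1 \right)},-9 \right)} t{\left(8,2 \right)} = - 9 \left(8^{2} + 3 \cdot 2\right) = - 9 \left(64 + 6\right) = \left(-9\right) 70 = -630$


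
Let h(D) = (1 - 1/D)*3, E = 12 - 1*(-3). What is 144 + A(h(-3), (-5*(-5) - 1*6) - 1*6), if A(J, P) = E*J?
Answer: 204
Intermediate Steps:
E = 15 (E = 12 + 3 = 15)
h(D) = 3 - 3/D
A(J, P) = 15*J
144 + A(h(-3), (-5*(-5) - 1*6) - 1*6) = 144 + 15*(3 - 3/(-3)) = 144 + 15*(3 - 3*(-1/3)) = 144 + 15*(3 + 1) = 144 + 15*4 = 144 + 60 = 204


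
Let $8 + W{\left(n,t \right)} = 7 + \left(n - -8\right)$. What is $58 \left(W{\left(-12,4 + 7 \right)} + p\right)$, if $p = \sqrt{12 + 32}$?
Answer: $-290 + 116 \sqrt{11} \approx 94.729$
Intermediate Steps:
$W{\left(n,t \right)} = 7 + n$ ($W{\left(n,t \right)} = -8 + \left(7 + \left(n - -8\right)\right) = -8 + \left(7 + \left(n + 8\right)\right) = -8 + \left(7 + \left(8 + n\right)\right) = -8 + \left(15 + n\right) = 7 + n$)
$p = 2 \sqrt{11}$ ($p = \sqrt{44} = 2 \sqrt{11} \approx 6.6332$)
$58 \left(W{\left(-12,4 + 7 \right)} + p\right) = 58 \left(\left(7 - 12\right) + 2 \sqrt{11}\right) = 58 \left(-5 + 2 \sqrt{11}\right) = -290 + 116 \sqrt{11}$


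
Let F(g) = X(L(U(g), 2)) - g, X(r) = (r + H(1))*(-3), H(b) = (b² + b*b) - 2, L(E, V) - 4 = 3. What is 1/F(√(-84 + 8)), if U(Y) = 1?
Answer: I/(-21*I + 2*√19) ≈ -0.040619 + 0.016862*I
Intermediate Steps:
L(E, V) = 7 (L(E, V) = 4 + 3 = 7)
H(b) = -2 + 2*b² (H(b) = (b² + b²) - 2 = 2*b² - 2 = -2 + 2*b²)
X(r) = -3*r (X(r) = (r + (-2 + 2*1²))*(-3) = (r + (-2 + 2*1))*(-3) = (r + (-2 + 2))*(-3) = (r + 0)*(-3) = r*(-3) = -3*r)
F(g) = -21 - g (F(g) = -3*7 - g = -21 - g)
1/F(√(-84 + 8)) = 1/(-21 - √(-84 + 8)) = 1/(-21 - √(-76)) = 1/(-21 - 2*I*√19)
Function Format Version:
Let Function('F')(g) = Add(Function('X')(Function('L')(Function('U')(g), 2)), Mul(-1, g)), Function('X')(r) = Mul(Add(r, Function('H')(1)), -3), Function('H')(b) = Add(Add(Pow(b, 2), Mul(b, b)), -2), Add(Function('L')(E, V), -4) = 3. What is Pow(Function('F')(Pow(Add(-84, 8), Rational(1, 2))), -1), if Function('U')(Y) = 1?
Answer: Mul(I, Pow(Add(Mul(-21, I), Mul(2, Pow(19, Rational(1, 2)))), -1)) ≈ Add(-0.040619, Mul(0.016862, I))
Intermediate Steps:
Function('L')(E, V) = 7 (Function('L')(E, V) = Add(4, 3) = 7)
Function('H')(b) = Add(-2, Mul(2, Pow(b, 2))) (Function('H')(b) = Add(Add(Pow(b, 2), Pow(b, 2)), -2) = Add(Mul(2, Pow(b, 2)), -2) = Add(-2, Mul(2, Pow(b, 2))))
Function('X')(r) = Mul(-3, r) (Function('X')(r) = Mul(Add(r, Add(-2, Mul(2, Pow(1, 2)))), -3) = Mul(Add(r, Add(-2, Mul(2, 1))), -3) = Mul(Add(r, Add(-2, 2)), -3) = Mul(Add(r, 0), -3) = Mul(r, -3) = Mul(-3, r))
Function('F')(g) = Add(-21, Mul(-1, g)) (Function('F')(g) = Add(Mul(-3, 7), Mul(-1, g)) = Add(-21, Mul(-1, g)))
Pow(Function('F')(Pow(Add(-84, 8), Rational(1, 2))), -1) = Pow(Add(-21, Mul(-1, Pow(Add(-84, 8), Rational(1, 2)))), -1) = Pow(Add(-21, Mul(-1, Pow(-76, Rational(1, 2)))), -1) = Pow(Add(-21, Mul(-1, Mul(2, I, Pow(19, Rational(1, 2))))), -1) = Pow(Add(-21, Mul(-2, I, Pow(19, Rational(1, 2)))), -1)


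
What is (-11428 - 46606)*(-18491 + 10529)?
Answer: 462066708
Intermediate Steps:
(-11428 - 46606)*(-18491 + 10529) = -58034*(-7962) = 462066708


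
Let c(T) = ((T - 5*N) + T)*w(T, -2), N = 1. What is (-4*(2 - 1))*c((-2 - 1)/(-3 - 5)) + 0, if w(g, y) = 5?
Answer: 85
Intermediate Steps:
c(T) = -25 + 10*T (c(T) = ((T - 5*1) + T)*5 = ((T - 5) + T)*5 = ((-5 + T) + T)*5 = (-5 + 2*T)*5 = -25 + 10*T)
(-4*(2 - 1))*c((-2 - 1)/(-3 - 5)) + 0 = (-4*(2 - 1))*(-25 + 10*((-2 - 1)/(-3 - 5))) + 0 = (-4*1)*(-25 + 10*(-3/(-8))) + 0 = -4*(-25 + 10*(-3*(-⅛))) + 0 = -4*(-25 + 10*(3/8)) + 0 = -4*(-25 + 15/4) + 0 = -4*(-85/4) + 0 = 85 + 0 = 85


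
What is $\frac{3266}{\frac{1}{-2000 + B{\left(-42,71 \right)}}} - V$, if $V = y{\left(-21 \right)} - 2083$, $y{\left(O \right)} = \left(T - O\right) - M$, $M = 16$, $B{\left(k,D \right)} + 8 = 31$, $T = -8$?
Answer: $-6454796$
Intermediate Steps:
$B{\left(k,D \right)} = 23$ ($B{\left(k,D \right)} = -8 + 31 = 23$)
$y{\left(O \right)} = -24 - O$ ($y{\left(O \right)} = \left(-8 - O\right) - 16 = -24 - O$)
$V = -2086$ ($V = \left(-24 - -21\right) - 2083 = \left(-24 + 21\right) - 2083 = -3 - 2083 = -2086$)
$\frac{3266}{\frac{1}{-2000 + B{\left(-42,71 \right)}}} - V = \frac{3266}{\frac{1}{-2000 + 23}} - -2086 = \frac{3266}{\frac{1}{-1977}} + 2086 = \frac{3266}{- \frac{1}{1977}} + 2086 = 3266 \left(-1977\right) + 2086 = -6456882 + 2086 = -6454796$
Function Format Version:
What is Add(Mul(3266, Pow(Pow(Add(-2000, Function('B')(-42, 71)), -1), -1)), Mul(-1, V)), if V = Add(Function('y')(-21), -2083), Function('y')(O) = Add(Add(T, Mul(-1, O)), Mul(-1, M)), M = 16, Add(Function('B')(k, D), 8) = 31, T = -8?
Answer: -6454796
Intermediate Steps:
Function('B')(k, D) = 23 (Function('B')(k, D) = Add(-8, 31) = 23)
Function('y')(O) = Add(-24, Mul(-1, O)) (Function('y')(O) = Add(Add(-8, Mul(-1, O)), Mul(-1, 16)) = Add(Add(-8, Mul(-1, O)), -16) = Add(-24, Mul(-1, O)))
V = -2086 (V = Add(Add(-24, Mul(-1, -21)), -2083) = Add(Add(-24, 21), -2083) = Add(-3, -2083) = -2086)
Add(Mul(3266, Pow(Pow(Add(-2000, Function('B')(-42, 71)), -1), -1)), Mul(-1, V)) = Add(Mul(3266, Pow(Pow(Add(-2000, 23), -1), -1)), Mul(-1, -2086)) = Add(Mul(3266, Pow(Pow(-1977, -1), -1)), 2086) = Add(Mul(3266, Pow(Rational(-1, 1977), -1)), 2086) = Add(Mul(3266, -1977), 2086) = Add(-6456882, 2086) = -6454796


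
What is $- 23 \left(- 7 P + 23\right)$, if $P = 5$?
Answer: $276$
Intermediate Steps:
$- 23 \left(- 7 P + 23\right) = - 23 \left(\left(-7\right) 5 + 23\right) = - 23 \left(-35 + 23\right) = \left(-23\right) \left(-12\right) = 276$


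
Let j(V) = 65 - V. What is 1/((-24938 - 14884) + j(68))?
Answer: -1/39825 ≈ -2.5110e-5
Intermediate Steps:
1/((-24938 - 14884) + j(68)) = 1/((-24938 - 14884) + (65 - 1*68)) = 1/(-39822 + (65 - 68)) = 1/(-39822 - 3) = 1/(-39825) = -1/39825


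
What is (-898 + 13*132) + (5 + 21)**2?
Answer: 1494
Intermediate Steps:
(-898 + 13*132) + (5 + 21)**2 = (-898 + 1716) + 26**2 = 818 + 676 = 1494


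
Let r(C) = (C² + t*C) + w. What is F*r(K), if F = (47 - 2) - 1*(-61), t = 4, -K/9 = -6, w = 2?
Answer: 332204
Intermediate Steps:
K = 54 (K = -9*(-6) = 54)
r(C) = 2 + C² + 4*C (r(C) = (C² + 4*C) + 2 = 2 + C² + 4*C)
F = 106 (F = 45 + 61 = 106)
F*r(K) = 106*(2 + 54² + 4*54) = 106*(2 + 2916 + 216) = 106*3134 = 332204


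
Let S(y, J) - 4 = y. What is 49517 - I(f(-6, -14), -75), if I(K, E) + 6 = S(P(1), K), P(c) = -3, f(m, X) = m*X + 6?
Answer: 49522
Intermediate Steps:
f(m, X) = 6 + X*m (f(m, X) = X*m + 6 = 6 + X*m)
S(y, J) = 4 + y
I(K, E) = -5 (I(K, E) = -6 + (4 - 3) = -6 + 1 = -5)
49517 - I(f(-6, -14), -75) = 49517 - 1*(-5) = 49517 + 5 = 49522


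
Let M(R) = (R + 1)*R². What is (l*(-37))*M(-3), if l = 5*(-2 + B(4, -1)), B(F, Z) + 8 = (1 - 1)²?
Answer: -33300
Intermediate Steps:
B(F, Z) = -8 (B(F, Z) = -8 + (1 - 1)² = -8 + 0² = -8 + 0 = -8)
l = -50 (l = 5*(-2 - 8) = 5*(-10) = -50)
M(R) = R²*(1 + R) (M(R) = (1 + R)*R² = R²*(1 + R))
(l*(-37))*M(-3) = (-50*(-37))*((-3)²*(1 - 3)) = 1850*(9*(-2)) = 1850*(-18) = -33300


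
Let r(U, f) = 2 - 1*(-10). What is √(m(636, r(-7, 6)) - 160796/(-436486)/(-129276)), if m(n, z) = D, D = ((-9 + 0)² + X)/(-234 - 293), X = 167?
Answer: I*√334128088042768290390/26646160842 ≈ 0.686*I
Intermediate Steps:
D = -8/17 (D = ((-9 + 0)² + 167)/(-234 - 293) = ((-9)² + 167)/(-527) = (81 + 167)*(-1/527) = 248*(-1/527) = -8/17 ≈ -0.47059)
r(U, f) = 12 (r(U, f) = 2 + 10 = 12)
m(n, z) = -8/17
√(m(636, r(-7, 6)) - 160796/(-436486)/(-129276)) = √(-8/17 - 160796/(-436486)/(-129276)) = √(-8/17 - 160796*(-1/436486)*(-1/129276)) = √(-8/17 + (80398/218243)*(-1/129276)) = √(-8/17 - 40199/14106791034) = √(-112855011655/239815447578) = I*√334128088042768290390/26646160842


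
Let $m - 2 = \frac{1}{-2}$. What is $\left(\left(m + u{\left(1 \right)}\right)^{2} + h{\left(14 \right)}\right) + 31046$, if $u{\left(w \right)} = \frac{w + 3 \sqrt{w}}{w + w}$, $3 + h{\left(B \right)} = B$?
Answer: $\frac{124277}{4} \approx 31069.0$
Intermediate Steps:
$h{\left(B \right)} = -3 + B$
$m = \frac{3}{2}$ ($m = 2 + \frac{1}{-2} = 2 - \frac{1}{2} = \frac{3}{2} \approx 1.5$)
$u{\left(w \right)} = \frac{w + 3 \sqrt{w}}{2 w}$
$\left(\left(m + u{\left(1 \right)}\right)^{2} + h{\left(14 \right)}\right) + 31046 = \left(\left(\frac{3}{2} + \left(\frac{1}{2} + \frac{3}{2 \cdot 1}\right)\right)^{2} + \left(-3 + 14\right)\right) + 31046 = \left(\left(\frac{3}{2} + \left(\frac{1}{2} + \frac{3}{2} \cdot 1\right)\right)^{2} + 11\right) + 31046 = \left(\left(\frac{3}{2} + \left(\frac{1}{2} + \frac{3}{2}\right)\right)^{2} + 11\right) + 31046 = \left(\left(\frac{3}{2} + 2\right)^{2} + 11\right) + 31046 = \left(\left(\frac{7}{2}\right)^{2} + 11\right) + 31046 = \left(\frac{49}{4} + 11\right) + 31046 = \frac{93}{4} + 31046 = \frac{124277}{4}$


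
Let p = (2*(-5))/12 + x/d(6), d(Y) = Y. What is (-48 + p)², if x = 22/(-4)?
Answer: 39601/16 ≈ 2475.1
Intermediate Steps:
x = -11/2 (x = 22*(-¼) = -11/2 ≈ -5.5000)
p = -7/4 (p = (2*(-5))/12 - 11/2/6 = -10*1/12 - 11/2*⅙ = -⅚ - 11/12 = -7/4 ≈ -1.7500)
(-48 + p)² = (-48 - 7/4)² = (-199/4)² = 39601/16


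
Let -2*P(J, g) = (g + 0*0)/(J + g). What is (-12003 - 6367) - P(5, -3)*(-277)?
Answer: -72649/4 ≈ -18162.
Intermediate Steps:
P(J, g) = -g/(2*(J + g)) (P(J, g) = -(g + 0*0)/(2*(J + g)) = -(g + 0)/(2*(J + g)) = -g/(2*(J + g)))
(-12003 - 6367) - P(5, -3)*(-277) = (-12003 - 6367) - (-1*(-3)/(2*5 + 2*(-3)))*(-277) = -18370 - (-1*(-3)/(10 - 6))*(-277) = -18370 - (-1*(-3)/4)*(-277) = -18370 - (-1*(-3)*¼)*(-277) = -18370 - 3*(-277)/4 = -18370 - 1*(-831/4) = -18370 + 831/4 = -72649/4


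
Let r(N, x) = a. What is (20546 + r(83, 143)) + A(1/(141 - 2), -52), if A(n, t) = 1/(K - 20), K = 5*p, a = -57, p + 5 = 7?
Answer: 204889/10 ≈ 20489.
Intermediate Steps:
p = 2 (p = -5 + 7 = 2)
r(N, x) = -57
K = 10 (K = 5*2 = 10)
A(n, t) = -⅒ (A(n, t) = 1/(10 - 20) = 1/(-10) = -⅒)
(20546 + r(83, 143)) + A(1/(141 - 2), -52) = (20546 - 57) - ⅒ = 20489 - ⅒ = 204889/10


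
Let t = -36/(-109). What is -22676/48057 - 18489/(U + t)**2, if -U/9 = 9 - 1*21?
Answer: -1524251646353/744503657472 ≈ -2.0473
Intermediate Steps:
t = 36/109 (t = -36*(-1/109) = 36/109 ≈ 0.33028)
U = 108 (U = -9*(9 - 1*21) = -9*(9 - 21) = -9*(-12) = 108)
-22676/48057 - 18489/(U + t)**2 = -22676/48057 - 18489/(108 + 36/109)**2 = -22676*1/48057 - 18489/((11808/109)**2) = -22676/48057 - 18489/139428864/11881 = -22676/48057 - 18489*11881/139428864 = -22676/48057 - 73222603/46476288 = -1524251646353/744503657472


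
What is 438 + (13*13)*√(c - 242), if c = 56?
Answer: 438 + 169*I*√186 ≈ 438.0 + 2304.9*I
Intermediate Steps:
438 + (13*13)*√(c - 242) = 438 + (13*13)*√(56 - 242) = 438 + 169*√(-186) = 438 + 169*(I*√186) = 438 + 169*I*√186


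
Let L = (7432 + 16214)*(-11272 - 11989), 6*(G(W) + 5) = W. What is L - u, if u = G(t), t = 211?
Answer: -3300177817/6 ≈ -5.5003e+8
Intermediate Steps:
G(W) = -5 + W/6
L = -550029606 (L = 23646*(-23261) = -550029606)
u = 181/6 (u = -5 + (1/6)*211 = -5 + 211/6 = 181/6 ≈ 30.167)
L - u = -550029606 - 1*181/6 = -550029606 - 181/6 = -3300177817/6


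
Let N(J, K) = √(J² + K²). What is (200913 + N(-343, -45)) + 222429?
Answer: 423342 + √119674 ≈ 4.2369e+5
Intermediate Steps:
(200913 + N(-343, -45)) + 222429 = (200913 + √((-343)² + (-45)²)) + 222429 = (200913 + √(117649 + 2025)) + 222429 = (200913 + √119674) + 222429 = 423342 + √119674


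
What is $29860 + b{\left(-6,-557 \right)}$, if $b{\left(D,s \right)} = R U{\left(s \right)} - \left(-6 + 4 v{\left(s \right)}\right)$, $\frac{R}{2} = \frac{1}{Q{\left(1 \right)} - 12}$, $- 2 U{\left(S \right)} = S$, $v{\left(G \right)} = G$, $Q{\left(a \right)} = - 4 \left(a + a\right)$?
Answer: $\frac{641323}{20} \approx 32066.0$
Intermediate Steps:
$Q{\left(a \right)} = - 8 a$ ($Q{\left(a \right)} = - 4 \cdot 2 a = - 8 a$)
$U{\left(S \right)} = - \frac{S}{2}$
$R = - \frac{1}{10}$ ($R = \frac{2}{\left(-8\right) 1 - 12} = \frac{2}{-8 - 12} = \frac{2}{-20} = 2 \left(- \frac{1}{20}\right) = - \frac{1}{10} \approx -0.1$)
$b{\left(D,s \right)} = 6 - \frac{79 s}{20}$ ($b{\left(D,s \right)} = - \frac{\left(- \frac{1}{2}\right) s}{10} - \left(-6 + 4 s\right) = \frac{s}{20} - \left(-6 + 4 s\right) = 6 - \frac{79 s}{20}$)
$29860 + b{\left(-6,-557 \right)} = 29860 + \left(6 - - \frac{44003}{20}\right) = 29860 + \left(6 + \frac{44003}{20}\right) = 29860 + \frac{44123}{20} = \frac{641323}{20}$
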